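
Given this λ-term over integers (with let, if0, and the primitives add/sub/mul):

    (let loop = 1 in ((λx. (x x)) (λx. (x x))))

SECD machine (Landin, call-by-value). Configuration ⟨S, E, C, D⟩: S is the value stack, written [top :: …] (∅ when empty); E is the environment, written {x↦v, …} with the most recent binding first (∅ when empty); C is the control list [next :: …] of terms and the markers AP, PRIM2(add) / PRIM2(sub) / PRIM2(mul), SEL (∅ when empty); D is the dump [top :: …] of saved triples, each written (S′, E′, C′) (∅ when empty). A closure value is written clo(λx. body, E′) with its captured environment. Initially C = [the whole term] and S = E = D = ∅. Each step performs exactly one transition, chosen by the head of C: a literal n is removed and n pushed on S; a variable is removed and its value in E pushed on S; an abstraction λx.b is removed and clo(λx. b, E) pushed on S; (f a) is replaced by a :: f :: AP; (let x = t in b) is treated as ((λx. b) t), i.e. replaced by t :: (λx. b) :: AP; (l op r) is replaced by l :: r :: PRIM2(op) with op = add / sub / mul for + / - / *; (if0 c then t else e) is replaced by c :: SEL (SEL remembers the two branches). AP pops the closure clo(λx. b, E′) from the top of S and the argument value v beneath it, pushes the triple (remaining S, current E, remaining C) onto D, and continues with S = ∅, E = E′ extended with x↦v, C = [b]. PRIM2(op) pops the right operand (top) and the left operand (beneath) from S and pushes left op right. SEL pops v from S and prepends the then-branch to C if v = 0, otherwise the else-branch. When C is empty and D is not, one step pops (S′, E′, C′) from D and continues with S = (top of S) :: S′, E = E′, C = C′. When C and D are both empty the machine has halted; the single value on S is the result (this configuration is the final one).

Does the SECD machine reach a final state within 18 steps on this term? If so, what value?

Answer: DIVERGES (no final state within 18 steps)

Machine steps:
step 0: <S=∅, E=∅, C=[(let loop = 1 in ((λx. (x x)) (λx. (x x))))], D=∅>
step 1: <S=∅, E=∅, C=[1 :: (λloop. ((λx. (x x)) (λx. (x x)))) :: AP], D=∅>
step 2: <S=[1], E=∅, C=[(λloop. ((λx. (x x)) (λx. (x x)))) :: AP], D=∅>
step 3: <S=[clo(λloop. ((λx. (x x)) (λx. (x x))), ∅) :: 1], E=∅, C=[AP], D=∅>
step 4: <S=∅, E={loop↦1}, C=[((λx. (x x)) (λx. (x x)))], D=[(∅, ∅, ∅)]>
step 5: <S=∅, E={loop↦1}, C=[(λx. (x x)) :: (λx. (x x)) :: AP], D=[(∅, ∅, ∅)]>
step 6: <S=[clo(λx. (x x), {loop↦1})], E={loop↦1}, C=[(λx. (x x)) :: AP], D=[(∅, ∅, ∅)]>
step 7: <S=[clo(λx. (x x), {loop↦1}) :: clo(λx. (x x), {loop↦1})], E={loop↦1}, C=[AP], D=[(∅, ∅, ∅)]>
step 8: <S=∅, E={x↦clo(λx. (x x), {loop↦1}), loop↦1}, C=[(x x)], D=[(∅, {loop↦1}, ∅) :: (∅, ∅, ∅)]>
step 9: <S=∅, E={x↦clo(λx. (x x), {loop↦1}), loop↦1}, C=[x :: x :: AP], D=[(∅, {loop↦1}, ∅) :: (∅, ∅, ∅)]>
step 10: <S=[clo(λx. (x x), {loop↦1})], E={x↦clo(λx. (x x), {loop↦1}), loop↦1}, C=[x :: AP], D=[(∅, {loop↦1}, ∅) :: (∅, ∅, ∅)]>
step 11: <S=[clo(λx. (x x), {loop↦1}) :: clo(λx. (x x), {loop↦1})], E={x↦clo(λx. (x x), {loop↦1}), loop↦1}, C=[AP], D=[(∅, {loop↦1}, ∅) :: (∅, ∅, ∅)]>
step 12: <S=∅, E={x↦clo(λx. (x x), {loop↦1}), loop↦1}, C=[(x x)], D=[(∅, {x↦clo(λx. (x x), {loop↦1}), loop↦1}, ∅) :: (∅, {loop↦1}, ∅) :: (∅, ∅, ∅)]>
step 13: <S=∅, E={x↦clo(λx. (x x), {loop↦1}), loop↦1}, C=[x :: x :: AP], D=[(∅, {x↦clo(λx. (x x), {loop↦1}), loop↦1}, ∅) :: (∅, {loop↦1}, ∅) :: (∅, ∅, ∅)]>
step 14: <S=[clo(λx. (x x), {loop↦1})], E={x↦clo(λx. (x x), {loop↦1}), loop↦1}, C=[x :: AP], D=[(∅, {x↦clo(λx. (x x), {loop↦1}), loop↦1}, ∅) :: (∅, {loop↦1}, ∅) :: (∅, ∅, ∅)]>
step 15: <S=[clo(λx. (x x), {loop↦1}) :: clo(λx. (x x), {loop↦1})], E={x↦clo(λx. (x x), {loop↦1}), loop↦1}, C=[AP], D=[(∅, {x↦clo(λx. (x x), {loop↦1}), loop↦1}, ∅) :: (∅, {loop↦1}, ∅) :: (∅, ∅, ∅)]>
step 16: <S=∅, E={x↦clo(λx. (x x), {loop↦1}), loop↦1}, C=[(x x)], D=[(∅, {x↦clo(λx. (x x), {loop↦1}), loop↦1}, ∅) :: (∅, {x↦clo(λx. (x x), {loop↦1}), loop↦1}, ∅) :: (∅, {loop↦1}, ∅) :: (∅, ∅, ∅)]>
step 17: <S=∅, E={x↦clo(λx. (x x), {loop↦1}), loop↦1}, C=[x :: x :: AP], D=[(∅, {x↦clo(λx. (x x), {loop↦1}), loop↦1}, ∅) :: (∅, {x↦clo(λx. (x x), {loop↦1}), loop↦1}, ∅) :: (∅, {loop↦1}, ∅) :: (∅, ∅, ∅)]>
step 18: <S=[clo(λx. (x x), {loop↦1})], E={x↦clo(λx. (x x), {loop↦1}), loop↦1}, C=[x :: AP], D=[(∅, {x↦clo(λx. (x x), {loop↦1}), loop↦1}, ∅) :: (∅, {x↦clo(λx. (x x), {loop↦1}), loop↦1}, ∅) :: (∅, {loop↦1}, ∅) :: (∅, ∅, ∅)]>
→ 18 transitions taken and the configuration is still not final: no result within 18 steps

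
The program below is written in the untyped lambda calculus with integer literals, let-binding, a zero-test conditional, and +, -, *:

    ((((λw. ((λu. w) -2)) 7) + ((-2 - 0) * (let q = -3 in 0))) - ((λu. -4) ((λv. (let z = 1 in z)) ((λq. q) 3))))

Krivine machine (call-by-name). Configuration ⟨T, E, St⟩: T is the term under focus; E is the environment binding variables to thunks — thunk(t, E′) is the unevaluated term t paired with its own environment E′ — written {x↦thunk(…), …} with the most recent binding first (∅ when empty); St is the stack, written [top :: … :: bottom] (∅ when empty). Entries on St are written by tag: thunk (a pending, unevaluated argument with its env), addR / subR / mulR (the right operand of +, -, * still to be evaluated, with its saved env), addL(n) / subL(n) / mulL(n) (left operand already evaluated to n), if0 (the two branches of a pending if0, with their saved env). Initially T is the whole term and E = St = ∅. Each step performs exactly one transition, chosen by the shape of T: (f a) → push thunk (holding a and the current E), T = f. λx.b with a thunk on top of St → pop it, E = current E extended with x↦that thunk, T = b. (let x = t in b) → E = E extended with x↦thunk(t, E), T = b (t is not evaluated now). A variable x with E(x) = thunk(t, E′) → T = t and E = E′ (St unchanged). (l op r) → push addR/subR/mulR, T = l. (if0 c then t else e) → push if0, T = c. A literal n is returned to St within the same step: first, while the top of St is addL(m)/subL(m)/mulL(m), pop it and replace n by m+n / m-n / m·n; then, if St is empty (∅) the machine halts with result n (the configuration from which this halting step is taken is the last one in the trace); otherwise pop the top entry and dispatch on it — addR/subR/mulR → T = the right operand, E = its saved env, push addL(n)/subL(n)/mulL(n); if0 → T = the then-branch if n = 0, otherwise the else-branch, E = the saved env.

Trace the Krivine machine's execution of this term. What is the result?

Answer: 11

Derivation:
[0] <T=((((λw. ((λu. w) -2)) 7) + ((-2 - 0) * (let q = -3 in 0))) - ((λu. -4) ((λv. (let z = 1 in z)) ((λq. q) 3)))), E=∅, St=∅>
[1] <T=(((λw. ((λu. w) -2)) 7) + ((-2 - 0) * (let q = -3 in 0))), E=∅, St=[subR]>
[2] <T=((λw. ((λu. w) -2)) 7), E=∅, St=[addR :: subR]>
[3] <T=(λw. ((λu. w) -2)), E=∅, St=[thunk :: addR :: subR]>
[4] <T=((λu. w) -2), E={w↦thunk(7, ∅)}, St=[addR :: subR]>
[5] <T=(λu. w), E={w↦thunk(7, ∅)}, St=[thunk :: addR :: subR]>
[6] <T=w, E={u↦thunk(-2, {w↦thunk(7, ∅)}), w↦thunk(7, ∅)}, St=[addR :: subR]>
[7] <T=7, E=∅, St=[addR :: subR]>
[8] <T=((-2 - 0) * (let q = -3 in 0)), E=∅, St=[addL(7) :: subR]>
[9] <T=(-2 - 0), E=∅, St=[mulR :: addL(7) :: subR]>
[10] <T=-2, E=∅, St=[subR :: mulR :: addL(7) :: subR]>
[11] <T=0, E=∅, St=[subL(-2) :: mulR :: addL(7) :: subR]>
[12] <T=(let q = -3 in 0), E=∅, St=[mulL(-2) :: addL(7) :: subR]>
[13] <T=0, E={q↦thunk(-3, ∅)}, St=[mulL(-2) :: addL(7) :: subR]>
[14] <T=((λu. -4) ((λv. (let z = 1 in z)) ((λq. q) 3))), E=∅, St=[subL(7)]>
[15] <T=(λu. -4), E=∅, St=[thunk :: subL(7)]>
[16] <T=-4, E={u↦thunk(((λv. (let z = 1 in z)) ((λq. q) 3)), ∅)}, St=[subL(7)]>
→ final value 11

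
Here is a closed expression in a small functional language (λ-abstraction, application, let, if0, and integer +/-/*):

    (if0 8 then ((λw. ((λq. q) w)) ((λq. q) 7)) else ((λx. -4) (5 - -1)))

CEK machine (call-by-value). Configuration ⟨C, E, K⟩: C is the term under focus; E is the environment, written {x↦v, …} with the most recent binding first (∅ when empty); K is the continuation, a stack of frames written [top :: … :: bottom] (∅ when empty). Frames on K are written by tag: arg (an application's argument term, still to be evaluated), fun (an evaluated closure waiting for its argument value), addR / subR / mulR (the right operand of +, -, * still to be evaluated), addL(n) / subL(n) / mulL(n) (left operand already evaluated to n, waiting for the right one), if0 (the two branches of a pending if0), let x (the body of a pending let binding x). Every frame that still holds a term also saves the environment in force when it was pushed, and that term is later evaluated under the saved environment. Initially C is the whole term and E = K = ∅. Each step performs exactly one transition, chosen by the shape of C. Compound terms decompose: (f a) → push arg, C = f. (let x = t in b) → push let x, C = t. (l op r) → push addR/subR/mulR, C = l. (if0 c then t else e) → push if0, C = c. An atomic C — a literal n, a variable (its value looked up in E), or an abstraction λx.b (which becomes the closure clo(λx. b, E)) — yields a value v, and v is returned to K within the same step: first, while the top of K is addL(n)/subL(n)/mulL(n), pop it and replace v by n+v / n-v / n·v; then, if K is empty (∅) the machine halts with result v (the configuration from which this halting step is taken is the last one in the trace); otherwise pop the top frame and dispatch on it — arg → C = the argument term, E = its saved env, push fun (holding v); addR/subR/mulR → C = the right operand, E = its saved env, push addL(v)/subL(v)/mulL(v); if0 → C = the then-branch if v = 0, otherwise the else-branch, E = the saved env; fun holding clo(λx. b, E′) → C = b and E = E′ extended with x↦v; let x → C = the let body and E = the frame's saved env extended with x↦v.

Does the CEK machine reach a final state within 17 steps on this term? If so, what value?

Answer: -4

Machine steps:
step 0: <C=(if0 8 then ((λw. ((λq. q) w)) ((λq. q) 7)) else ((λx. -4) (5 - -1))), E=∅, K=∅>
step 1: <C=8, E=∅, K=[if0]>
step 2: <C=((λx. -4) (5 - -1)), E=∅, K=∅>
step 3: <C=(λx. -4), E=∅, K=[arg]>
step 4: <C=(5 - -1), E=∅, K=[fun]>
step 5: <C=5, E=∅, K=[subR :: fun]>
step 6: <C=-1, E=∅, K=[subL(5) :: fun]>
step 7: <C=-4, E={x↦6}, K=∅>
→ final value -4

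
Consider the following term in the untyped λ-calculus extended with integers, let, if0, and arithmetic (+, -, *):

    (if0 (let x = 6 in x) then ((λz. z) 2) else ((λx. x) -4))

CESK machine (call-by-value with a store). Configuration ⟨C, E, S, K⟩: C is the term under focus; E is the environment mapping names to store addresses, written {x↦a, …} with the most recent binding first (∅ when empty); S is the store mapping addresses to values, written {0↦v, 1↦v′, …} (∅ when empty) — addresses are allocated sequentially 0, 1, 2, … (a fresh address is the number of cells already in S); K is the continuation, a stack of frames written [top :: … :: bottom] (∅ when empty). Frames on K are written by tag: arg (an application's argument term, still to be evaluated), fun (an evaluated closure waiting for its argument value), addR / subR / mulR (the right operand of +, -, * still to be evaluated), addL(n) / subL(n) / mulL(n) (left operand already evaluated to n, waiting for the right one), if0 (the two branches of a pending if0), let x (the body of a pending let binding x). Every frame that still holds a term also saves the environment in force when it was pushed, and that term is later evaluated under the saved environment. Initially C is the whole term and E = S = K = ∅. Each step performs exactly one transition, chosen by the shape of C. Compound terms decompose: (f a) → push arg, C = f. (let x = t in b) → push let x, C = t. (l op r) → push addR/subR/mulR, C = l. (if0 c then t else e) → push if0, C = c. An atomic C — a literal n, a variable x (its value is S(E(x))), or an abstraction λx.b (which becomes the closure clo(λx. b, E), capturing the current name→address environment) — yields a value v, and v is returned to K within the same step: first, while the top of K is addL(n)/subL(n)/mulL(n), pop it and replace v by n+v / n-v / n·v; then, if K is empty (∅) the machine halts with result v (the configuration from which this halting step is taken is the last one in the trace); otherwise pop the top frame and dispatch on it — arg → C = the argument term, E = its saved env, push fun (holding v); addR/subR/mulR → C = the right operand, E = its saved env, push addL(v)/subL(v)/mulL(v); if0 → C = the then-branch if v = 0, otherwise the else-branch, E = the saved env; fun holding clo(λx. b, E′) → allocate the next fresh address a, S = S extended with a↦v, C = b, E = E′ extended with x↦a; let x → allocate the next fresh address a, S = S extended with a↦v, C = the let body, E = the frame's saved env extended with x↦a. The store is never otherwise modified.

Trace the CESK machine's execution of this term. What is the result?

[0] [C=(if0 (let x = 6 in x) then ((λz. z) 2) else ((λx. x) -4)) | E=∅ | S=∅ | K=∅]
[1] [C=(let x = 6 in x) | E=∅ | S=∅ | K=[if0]]
[2] [C=6 | E=∅ | S=∅ | K=[let x :: if0]]
[3] [C=x | E={x↦0} | S={0↦6} | K=[if0]]
[4] [C=((λx. x) -4) | E=∅ | S={0↦6} | K=∅]
[5] [C=(λx. x) | E=∅ | S={0↦6} | K=[arg]]
[6] [C=-4 | E=∅ | S={0↦6} | K=[fun]]
[7] [C=x | E={x↦1} | S={0↦6, 1↦-4} | K=∅]
→ final value -4

Answer: -4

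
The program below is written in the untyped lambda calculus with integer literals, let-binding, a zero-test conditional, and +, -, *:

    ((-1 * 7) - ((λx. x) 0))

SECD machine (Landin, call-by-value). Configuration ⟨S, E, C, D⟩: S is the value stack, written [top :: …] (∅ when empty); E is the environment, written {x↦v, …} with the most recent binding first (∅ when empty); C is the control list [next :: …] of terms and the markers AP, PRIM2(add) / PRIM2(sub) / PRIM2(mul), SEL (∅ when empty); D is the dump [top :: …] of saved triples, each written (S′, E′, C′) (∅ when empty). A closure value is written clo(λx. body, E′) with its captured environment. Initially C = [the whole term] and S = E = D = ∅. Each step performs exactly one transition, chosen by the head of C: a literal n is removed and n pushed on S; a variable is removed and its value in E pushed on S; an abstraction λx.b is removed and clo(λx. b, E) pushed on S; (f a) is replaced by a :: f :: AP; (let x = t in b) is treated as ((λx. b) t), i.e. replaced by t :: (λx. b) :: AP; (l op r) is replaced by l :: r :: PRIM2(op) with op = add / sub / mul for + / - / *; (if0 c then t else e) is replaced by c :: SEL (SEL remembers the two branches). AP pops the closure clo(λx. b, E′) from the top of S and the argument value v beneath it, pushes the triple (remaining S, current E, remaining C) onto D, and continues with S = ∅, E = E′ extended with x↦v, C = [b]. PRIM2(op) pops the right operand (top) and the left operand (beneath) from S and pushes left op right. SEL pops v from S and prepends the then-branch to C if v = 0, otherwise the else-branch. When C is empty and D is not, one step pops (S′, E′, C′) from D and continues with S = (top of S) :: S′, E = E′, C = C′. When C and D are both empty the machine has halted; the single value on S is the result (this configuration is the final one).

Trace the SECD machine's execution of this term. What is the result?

Answer: -7

Execution trace:
0. <S=∅, E=∅, C=[((-1 * 7) - ((λx. x) 0))], D=∅>
1. <S=∅, E=∅, C=[(-1 * 7) :: ((λx. x) 0) :: PRIM2(sub)], D=∅>
2. <S=∅, E=∅, C=[-1 :: 7 :: PRIM2(mul) :: ((λx. x) 0) :: PRIM2(sub)], D=∅>
3. <S=[-1], E=∅, C=[7 :: PRIM2(mul) :: ((λx. x) 0) :: PRIM2(sub)], D=∅>
4. <S=[7 :: -1], E=∅, C=[PRIM2(mul) :: ((λx. x) 0) :: PRIM2(sub)], D=∅>
5. <S=[-7], E=∅, C=[((λx. x) 0) :: PRIM2(sub)], D=∅>
6. <S=[-7], E=∅, C=[0 :: (λx. x) :: AP :: PRIM2(sub)], D=∅>
7. <S=[0 :: -7], E=∅, C=[(λx. x) :: AP :: PRIM2(sub)], D=∅>
8. <S=[clo(λx. x, ∅) :: 0 :: -7], E=∅, C=[AP :: PRIM2(sub)], D=∅>
9. <S=∅, E={x↦0}, C=[x], D=[([-7], ∅, [PRIM2(sub)])]>
10. <S=[0], E={x↦0}, C=∅, D=[([-7], ∅, [PRIM2(sub)])]>
11. <S=[0 :: -7], E=∅, C=[PRIM2(sub)], D=∅>
12. <S=[-7], E=∅, C=∅, D=∅>
→ final value -7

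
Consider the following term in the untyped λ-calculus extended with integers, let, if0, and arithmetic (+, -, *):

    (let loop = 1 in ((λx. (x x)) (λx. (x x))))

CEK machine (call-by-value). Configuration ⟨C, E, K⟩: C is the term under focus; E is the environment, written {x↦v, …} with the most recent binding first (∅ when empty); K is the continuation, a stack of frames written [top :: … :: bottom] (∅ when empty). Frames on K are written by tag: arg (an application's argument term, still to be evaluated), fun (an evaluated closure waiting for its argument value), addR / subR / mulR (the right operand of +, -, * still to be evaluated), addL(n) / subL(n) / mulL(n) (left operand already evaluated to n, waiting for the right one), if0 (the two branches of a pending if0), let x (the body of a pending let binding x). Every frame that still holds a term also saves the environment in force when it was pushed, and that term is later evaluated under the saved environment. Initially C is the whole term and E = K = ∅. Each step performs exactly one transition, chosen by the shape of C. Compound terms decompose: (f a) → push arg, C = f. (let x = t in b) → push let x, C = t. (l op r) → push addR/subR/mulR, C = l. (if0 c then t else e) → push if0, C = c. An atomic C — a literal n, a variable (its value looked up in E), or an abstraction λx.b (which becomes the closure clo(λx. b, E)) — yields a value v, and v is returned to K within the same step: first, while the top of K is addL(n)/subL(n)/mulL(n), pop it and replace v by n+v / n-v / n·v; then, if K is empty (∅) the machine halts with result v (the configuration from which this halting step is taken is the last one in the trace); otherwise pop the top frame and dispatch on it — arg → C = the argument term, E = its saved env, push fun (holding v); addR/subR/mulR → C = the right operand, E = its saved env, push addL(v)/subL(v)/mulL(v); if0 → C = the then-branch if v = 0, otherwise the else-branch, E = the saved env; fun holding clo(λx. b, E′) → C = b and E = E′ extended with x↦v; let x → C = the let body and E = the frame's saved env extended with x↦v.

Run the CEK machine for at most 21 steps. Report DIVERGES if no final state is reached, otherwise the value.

0. <C=(let loop = 1 in ((λx. (x x)) (λx. (x x)))), E=∅, K=∅>
1. <C=1, E=∅, K=[let loop]>
2. <C=((λx. (x x)) (λx. (x x))), E={loop↦1}, K=∅>
3. <C=(λx. (x x)), E={loop↦1}, K=[arg]>
4. <C=(λx. (x x)), E={loop↦1}, K=[fun]>
5. <C=(x x), E={x↦clo(λx. (x x), {loop↦1}), loop↦1}, K=∅>
6. <C=x, E={x↦clo(λx. (x x), {loop↦1}), loop↦1}, K=[arg]>
7. <C=x, E={x↦clo(λx. (x x), {loop↦1}), loop↦1}, K=[fun]>
… configuration repeats with period 3 (steps 5–7 recur indefinitely) …

Answer: DIVERGES (no final state within 21 steps)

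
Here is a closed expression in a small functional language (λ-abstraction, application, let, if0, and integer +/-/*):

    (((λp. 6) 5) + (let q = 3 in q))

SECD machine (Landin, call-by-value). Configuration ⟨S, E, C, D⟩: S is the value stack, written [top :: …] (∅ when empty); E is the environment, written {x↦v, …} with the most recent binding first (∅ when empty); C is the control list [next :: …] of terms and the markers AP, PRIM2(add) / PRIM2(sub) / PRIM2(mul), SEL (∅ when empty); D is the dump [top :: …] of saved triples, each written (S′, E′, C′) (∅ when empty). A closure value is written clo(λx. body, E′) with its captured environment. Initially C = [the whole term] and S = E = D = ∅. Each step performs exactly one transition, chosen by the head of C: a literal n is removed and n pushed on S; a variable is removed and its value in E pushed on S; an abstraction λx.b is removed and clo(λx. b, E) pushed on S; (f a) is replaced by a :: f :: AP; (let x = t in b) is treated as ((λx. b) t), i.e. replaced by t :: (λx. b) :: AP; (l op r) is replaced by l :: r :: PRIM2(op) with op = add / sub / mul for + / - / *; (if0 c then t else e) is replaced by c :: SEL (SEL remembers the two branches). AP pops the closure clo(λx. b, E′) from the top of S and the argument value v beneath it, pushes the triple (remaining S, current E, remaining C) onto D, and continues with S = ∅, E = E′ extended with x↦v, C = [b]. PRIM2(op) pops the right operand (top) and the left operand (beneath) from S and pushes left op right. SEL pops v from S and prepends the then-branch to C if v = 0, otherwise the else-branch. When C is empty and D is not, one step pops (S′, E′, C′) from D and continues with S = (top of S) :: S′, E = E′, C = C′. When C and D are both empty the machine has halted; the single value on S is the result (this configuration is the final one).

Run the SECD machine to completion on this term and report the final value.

Answer: 9

Machine steps:
step 0: [S=∅ | E=∅ | C=[(((λp. 6) 5) + (let q = 3 in q))] | D=∅]
step 1: [S=∅ | E=∅ | C=[((λp. 6) 5) :: (let q = 3 in q) :: PRIM2(add)] | D=∅]
step 2: [S=∅ | E=∅ | C=[5 :: (λp. 6) :: AP :: (let q = 3 in q) :: PRIM2(add)] | D=∅]
step 3: [S=[5] | E=∅ | C=[(λp. 6) :: AP :: (let q = 3 in q) :: PRIM2(add)] | D=∅]
step 4: [S=[clo(λp. 6, ∅) :: 5] | E=∅ | C=[AP :: (let q = 3 in q) :: PRIM2(add)] | D=∅]
step 5: [S=∅ | E={p↦5} | C=[6] | D=[(∅, ∅, [(let q = 3 in q) :: PRIM2(add)])]]
step 6: [S=[6] | E={p↦5} | C=∅ | D=[(∅, ∅, [(let q = 3 in q) :: PRIM2(add)])]]
step 7: [S=[6] | E=∅ | C=[(let q = 3 in q) :: PRIM2(add)] | D=∅]
step 8: [S=[6] | E=∅ | C=[3 :: (λq. q) :: AP :: PRIM2(add)] | D=∅]
step 9: [S=[3 :: 6] | E=∅ | C=[(λq. q) :: AP :: PRIM2(add)] | D=∅]
step 10: [S=[clo(λq. q, ∅) :: 3 :: 6] | E=∅ | C=[AP :: PRIM2(add)] | D=∅]
step 11: [S=∅ | E={q↦3} | C=[q] | D=[([6], ∅, [PRIM2(add)])]]
step 12: [S=[3] | E={q↦3} | C=∅ | D=[([6], ∅, [PRIM2(add)])]]
step 13: [S=[3 :: 6] | E=∅ | C=[PRIM2(add)] | D=∅]
step 14: [S=[9] | E=∅ | C=∅ | D=∅]
→ final value 9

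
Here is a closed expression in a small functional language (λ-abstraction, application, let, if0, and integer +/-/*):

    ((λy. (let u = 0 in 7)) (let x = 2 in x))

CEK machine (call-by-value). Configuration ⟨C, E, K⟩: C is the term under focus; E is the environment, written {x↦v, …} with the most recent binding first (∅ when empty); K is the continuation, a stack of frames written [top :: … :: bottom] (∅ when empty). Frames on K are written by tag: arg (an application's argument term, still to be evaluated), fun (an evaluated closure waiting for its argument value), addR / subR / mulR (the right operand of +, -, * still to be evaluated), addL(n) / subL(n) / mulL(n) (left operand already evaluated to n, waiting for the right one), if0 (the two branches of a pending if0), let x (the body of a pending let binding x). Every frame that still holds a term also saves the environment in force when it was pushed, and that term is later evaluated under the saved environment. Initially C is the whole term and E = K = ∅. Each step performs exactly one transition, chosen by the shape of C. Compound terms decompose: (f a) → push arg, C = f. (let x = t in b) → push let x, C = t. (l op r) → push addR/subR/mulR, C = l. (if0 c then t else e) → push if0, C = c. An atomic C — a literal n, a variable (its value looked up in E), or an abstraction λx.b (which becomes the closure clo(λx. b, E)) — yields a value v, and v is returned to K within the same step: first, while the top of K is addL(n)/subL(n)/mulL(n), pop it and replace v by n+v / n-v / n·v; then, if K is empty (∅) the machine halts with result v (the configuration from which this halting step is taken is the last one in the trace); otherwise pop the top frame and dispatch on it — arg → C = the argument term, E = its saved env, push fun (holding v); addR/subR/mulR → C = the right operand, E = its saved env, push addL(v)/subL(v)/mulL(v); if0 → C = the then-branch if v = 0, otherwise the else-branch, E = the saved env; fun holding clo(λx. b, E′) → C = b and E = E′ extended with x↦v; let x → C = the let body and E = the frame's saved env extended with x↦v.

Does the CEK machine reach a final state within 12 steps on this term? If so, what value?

[0] [C=((λy. (let u = 0 in 7)) (let x = 2 in x)) | E=∅ | K=∅]
[1] [C=(λy. (let u = 0 in 7)) | E=∅ | K=[arg]]
[2] [C=(let x = 2 in x) | E=∅ | K=[fun]]
[3] [C=2 | E=∅ | K=[let x :: fun]]
[4] [C=x | E={x↦2} | K=[fun]]
[5] [C=(let u = 0 in 7) | E={y↦2} | K=∅]
[6] [C=0 | E={y↦2} | K=[let u]]
[7] [C=7 | E={u↦0, y↦2} | K=∅]
→ final value 7

Answer: 7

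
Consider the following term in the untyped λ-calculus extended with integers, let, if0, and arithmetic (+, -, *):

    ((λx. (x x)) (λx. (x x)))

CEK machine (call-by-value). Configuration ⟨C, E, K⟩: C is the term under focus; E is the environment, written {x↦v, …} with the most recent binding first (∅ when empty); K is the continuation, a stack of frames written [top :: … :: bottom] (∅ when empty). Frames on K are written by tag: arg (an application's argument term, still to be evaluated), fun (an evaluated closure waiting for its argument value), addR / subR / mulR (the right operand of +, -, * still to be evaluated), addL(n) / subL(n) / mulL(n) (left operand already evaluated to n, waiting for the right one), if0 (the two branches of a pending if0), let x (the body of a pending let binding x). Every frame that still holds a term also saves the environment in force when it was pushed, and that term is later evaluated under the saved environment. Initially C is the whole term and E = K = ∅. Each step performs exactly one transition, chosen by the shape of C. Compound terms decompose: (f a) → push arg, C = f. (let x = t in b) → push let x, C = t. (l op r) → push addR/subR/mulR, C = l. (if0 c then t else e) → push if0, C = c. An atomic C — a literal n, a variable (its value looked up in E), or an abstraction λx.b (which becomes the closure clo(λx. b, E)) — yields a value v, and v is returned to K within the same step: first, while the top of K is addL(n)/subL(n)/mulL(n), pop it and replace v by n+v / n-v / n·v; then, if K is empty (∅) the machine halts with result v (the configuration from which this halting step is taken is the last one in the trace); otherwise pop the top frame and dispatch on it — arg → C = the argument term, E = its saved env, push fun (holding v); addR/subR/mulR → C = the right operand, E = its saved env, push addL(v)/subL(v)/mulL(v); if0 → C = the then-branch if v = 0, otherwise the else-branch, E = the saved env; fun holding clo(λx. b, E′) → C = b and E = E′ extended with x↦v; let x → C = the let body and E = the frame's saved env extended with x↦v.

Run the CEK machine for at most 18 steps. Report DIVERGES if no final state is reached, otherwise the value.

0. <C=((λx. (x x)) (λx. (x x))), E=∅, K=∅>
1. <C=(λx. (x x)), E=∅, K=[arg]>
2. <C=(λx. (x x)), E=∅, K=[fun]>
3. <C=(x x), E={x↦clo(λx. (x x), ∅)}, K=∅>
4. <C=x, E={x↦clo(λx. (x x), ∅)}, K=[arg]>
5. <C=x, E={x↦clo(λx. (x x), ∅)}, K=[fun]>
… configuration repeats with period 3 (steps 3–5 recur indefinitely) …

Answer: DIVERGES (no final state within 18 steps)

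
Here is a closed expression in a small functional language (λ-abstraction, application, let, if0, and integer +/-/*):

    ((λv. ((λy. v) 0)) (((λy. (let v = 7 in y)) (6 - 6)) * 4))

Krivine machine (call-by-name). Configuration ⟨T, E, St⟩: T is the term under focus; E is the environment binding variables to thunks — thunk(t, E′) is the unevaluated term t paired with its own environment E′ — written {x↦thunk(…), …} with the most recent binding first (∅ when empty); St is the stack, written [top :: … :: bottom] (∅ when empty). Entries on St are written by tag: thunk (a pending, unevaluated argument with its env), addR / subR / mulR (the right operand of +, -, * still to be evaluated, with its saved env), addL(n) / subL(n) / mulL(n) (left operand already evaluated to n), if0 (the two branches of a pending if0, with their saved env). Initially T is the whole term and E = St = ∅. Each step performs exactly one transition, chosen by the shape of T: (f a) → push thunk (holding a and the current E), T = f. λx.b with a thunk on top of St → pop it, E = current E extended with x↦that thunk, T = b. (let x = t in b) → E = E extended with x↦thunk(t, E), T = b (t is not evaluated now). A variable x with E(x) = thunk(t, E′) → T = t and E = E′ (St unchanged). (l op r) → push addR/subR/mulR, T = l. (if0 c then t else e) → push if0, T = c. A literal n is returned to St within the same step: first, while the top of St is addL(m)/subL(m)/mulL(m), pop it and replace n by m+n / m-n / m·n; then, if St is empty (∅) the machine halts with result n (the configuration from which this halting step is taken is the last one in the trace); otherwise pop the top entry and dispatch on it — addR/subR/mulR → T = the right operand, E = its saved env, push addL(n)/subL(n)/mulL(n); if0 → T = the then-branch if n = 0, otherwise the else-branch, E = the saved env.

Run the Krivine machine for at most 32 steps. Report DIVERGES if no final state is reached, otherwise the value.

Answer: 0

Machine steps:
step 0: ⟨T=((λv. ((λy. v) 0)) (((λy. (let v = 7 in y)) (6 - 6)) * 4)); E=∅; St=∅⟩
step 1: ⟨T=(λv. ((λy. v) 0)); E=∅; St=[thunk]⟩
step 2: ⟨T=((λy. v) 0); E={v↦thunk((((λy. (let v = 7 in y)) (6 - 6)) * 4), ∅)}; St=∅⟩
step 3: ⟨T=(λy. v); E={v↦thunk((((λy. (let v = 7 in y)) (6 - 6)) * 4), ∅)}; St=[thunk]⟩
step 4: ⟨T=v; E={y↦thunk(0, {v↦thunk((((λy. (let v = 7 in y)) (6 - 6)) * 4), ∅)}), v↦thunk((((λy. (let v = 7 in y)) (6 - 6)) * 4), ∅)}; St=∅⟩
step 5: ⟨T=(((λy. (let v = 7 in y)) (6 - 6)) * 4); E=∅; St=∅⟩
step 6: ⟨T=((λy. (let v = 7 in y)) (6 - 6)); E=∅; St=[mulR]⟩
step 7: ⟨T=(λy. (let v = 7 in y)); E=∅; St=[thunk :: mulR]⟩
step 8: ⟨T=(let v = 7 in y); E={y↦thunk((6 - 6), ∅)}; St=[mulR]⟩
step 9: ⟨T=y; E={v↦thunk(7, {y↦thunk((6 - 6), ∅)}), y↦thunk((6 - 6), ∅)}; St=[mulR]⟩
step 10: ⟨T=(6 - 6); E=∅; St=[mulR]⟩
step 11: ⟨T=6; E=∅; St=[subR :: mulR]⟩
step 12: ⟨T=6; E=∅; St=[subL(6) :: mulR]⟩
step 13: ⟨T=4; E=∅; St=[mulL(0)]⟩
→ final value 0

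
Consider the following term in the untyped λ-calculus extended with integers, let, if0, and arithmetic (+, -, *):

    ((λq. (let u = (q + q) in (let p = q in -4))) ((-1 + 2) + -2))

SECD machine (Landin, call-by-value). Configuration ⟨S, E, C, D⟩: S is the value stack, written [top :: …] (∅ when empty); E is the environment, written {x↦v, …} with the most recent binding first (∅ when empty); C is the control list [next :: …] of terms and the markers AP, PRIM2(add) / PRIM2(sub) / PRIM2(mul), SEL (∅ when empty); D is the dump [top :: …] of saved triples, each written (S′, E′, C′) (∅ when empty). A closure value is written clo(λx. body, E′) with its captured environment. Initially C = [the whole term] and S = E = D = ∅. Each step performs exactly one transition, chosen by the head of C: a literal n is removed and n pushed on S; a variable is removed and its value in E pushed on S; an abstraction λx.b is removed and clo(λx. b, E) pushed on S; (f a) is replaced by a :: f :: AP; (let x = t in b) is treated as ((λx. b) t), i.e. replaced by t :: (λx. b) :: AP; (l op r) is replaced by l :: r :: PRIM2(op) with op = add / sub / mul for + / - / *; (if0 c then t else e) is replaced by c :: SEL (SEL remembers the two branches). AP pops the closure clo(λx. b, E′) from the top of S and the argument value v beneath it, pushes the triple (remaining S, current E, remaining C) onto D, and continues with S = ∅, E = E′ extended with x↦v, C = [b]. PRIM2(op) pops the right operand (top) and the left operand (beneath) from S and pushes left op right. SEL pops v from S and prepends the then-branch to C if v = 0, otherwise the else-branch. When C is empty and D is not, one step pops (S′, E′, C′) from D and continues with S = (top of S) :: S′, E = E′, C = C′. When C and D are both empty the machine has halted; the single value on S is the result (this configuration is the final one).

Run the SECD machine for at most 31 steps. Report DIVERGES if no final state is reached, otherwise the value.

Answer: -4

Machine steps:
t=0: <S=∅, E=∅, C=[((λq. (let u = (q + q) in (let p = q in -4))) ((-1 + 2) + -2))], D=∅>
t=1: <S=∅, E=∅, C=[((-1 + 2) + -2) :: (λq. (let u = (q + q) in (let p = q in -4))) :: AP], D=∅>
t=2: <S=∅, E=∅, C=[(-1 + 2) :: -2 :: PRIM2(add) :: (λq. (let u = (q + q) in (let p = q in -4))) :: AP], D=∅>
t=3: <S=∅, E=∅, C=[-1 :: 2 :: PRIM2(add) :: -2 :: PRIM2(add) :: (λq. (let u = (q + q) in (let p = q in -4))) :: AP], D=∅>
t=4: <S=[-1], E=∅, C=[2 :: PRIM2(add) :: -2 :: PRIM2(add) :: (λq. (let u = (q + q) in (let p = q in -4))) :: AP], D=∅>
t=5: <S=[2 :: -1], E=∅, C=[PRIM2(add) :: -2 :: PRIM2(add) :: (λq. (let u = (q + q) in (let p = q in -4))) :: AP], D=∅>
t=6: <S=[1], E=∅, C=[-2 :: PRIM2(add) :: (λq. (let u = (q + q) in (let p = q in -4))) :: AP], D=∅>
t=7: <S=[-2 :: 1], E=∅, C=[PRIM2(add) :: (λq. (let u = (q + q) in (let p = q in -4))) :: AP], D=∅>
t=8: <S=[-1], E=∅, C=[(λq. (let u = (q + q) in (let p = q in -4))) :: AP], D=∅>
t=9: <S=[clo(λq. (let u = (q + q) in (let p = q in -4)), ∅) :: -1], E=∅, C=[AP], D=∅>
t=10: <S=∅, E={q↦-1}, C=[(let u = (q + q) in (let p = q in -4))], D=[(∅, ∅, ∅)]>
t=11: <S=∅, E={q↦-1}, C=[(q + q) :: (λu. (let p = q in -4)) :: AP], D=[(∅, ∅, ∅)]>
t=12: <S=∅, E={q↦-1}, C=[q :: q :: PRIM2(add) :: (λu. (let p = q in -4)) :: AP], D=[(∅, ∅, ∅)]>
t=13: <S=[-1], E={q↦-1}, C=[q :: PRIM2(add) :: (λu. (let p = q in -4)) :: AP], D=[(∅, ∅, ∅)]>
t=14: <S=[-1 :: -1], E={q↦-1}, C=[PRIM2(add) :: (λu. (let p = q in -4)) :: AP], D=[(∅, ∅, ∅)]>
t=15: <S=[-2], E={q↦-1}, C=[(λu. (let p = q in -4)) :: AP], D=[(∅, ∅, ∅)]>
t=16: <S=[clo(λu. (let p = q in -4), {q↦-1}) :: -2], E={q↦-1}, C=[AP], D=[(∅, ∅, ∅)]>
t=17: <S=∅, E={u↦-2, q↦-1}, C=[(let p = q in -4)], D=[(∅, {q↦-1}, ∅) :: (∅, ∅, ∅)]>
t=18: <S=∅, E={u↦-2, q↦-1}, C=[q :: (λp. -4) :: AP], D=[(∅, {q↦-1}, ∅) :: (∅, ∅, ∅)]>
t=19: <S=[-1], E={u↦-2, q↦-1}, C=[(λp. -4) :: AP], D=[(∅, {q↦-1}, ∅) :: (∅, ∅, ∅)]>
t=20: <S=[clo(λp. -4, {u↦-2, q↦-1}) :: -1], E={u↦-2, q↦-1}, C=[AP], D=[(∅, {q↦-1}, ∅) :: (∅, ∅, ∅)]>
t=21: <S=∅, E={p↦-1, u↦-2, q↦-1}, C=[-4], D=[(∅, {u↦-2, q↦-1}, ∅) :: (∅, {q↦-1}, ∅) :: (∅, ∅, ∅)]>
t=22: <S=[-4], E={p↦-1, u↦-2, q↦-1}, C=∅, D=[(∅, {u↦-2, q↦-1}, ∅) :: (∅, {q↦-1}, ∅) :: (∅, ∅, ∅)]>
t=23: <S=[-4], E={u↦-2, q↦-1}, C=∅, D=[(∅, {q↦-1}, ∅) :: (∅, ∅, ∅)]>
t=24: <S=[-4], E={q↦-1}, C=∅, D=[(∅, ∅, ∅)]>
t=25: <S=[-4], E=∅, C=∅, D=∅>
→ final value -4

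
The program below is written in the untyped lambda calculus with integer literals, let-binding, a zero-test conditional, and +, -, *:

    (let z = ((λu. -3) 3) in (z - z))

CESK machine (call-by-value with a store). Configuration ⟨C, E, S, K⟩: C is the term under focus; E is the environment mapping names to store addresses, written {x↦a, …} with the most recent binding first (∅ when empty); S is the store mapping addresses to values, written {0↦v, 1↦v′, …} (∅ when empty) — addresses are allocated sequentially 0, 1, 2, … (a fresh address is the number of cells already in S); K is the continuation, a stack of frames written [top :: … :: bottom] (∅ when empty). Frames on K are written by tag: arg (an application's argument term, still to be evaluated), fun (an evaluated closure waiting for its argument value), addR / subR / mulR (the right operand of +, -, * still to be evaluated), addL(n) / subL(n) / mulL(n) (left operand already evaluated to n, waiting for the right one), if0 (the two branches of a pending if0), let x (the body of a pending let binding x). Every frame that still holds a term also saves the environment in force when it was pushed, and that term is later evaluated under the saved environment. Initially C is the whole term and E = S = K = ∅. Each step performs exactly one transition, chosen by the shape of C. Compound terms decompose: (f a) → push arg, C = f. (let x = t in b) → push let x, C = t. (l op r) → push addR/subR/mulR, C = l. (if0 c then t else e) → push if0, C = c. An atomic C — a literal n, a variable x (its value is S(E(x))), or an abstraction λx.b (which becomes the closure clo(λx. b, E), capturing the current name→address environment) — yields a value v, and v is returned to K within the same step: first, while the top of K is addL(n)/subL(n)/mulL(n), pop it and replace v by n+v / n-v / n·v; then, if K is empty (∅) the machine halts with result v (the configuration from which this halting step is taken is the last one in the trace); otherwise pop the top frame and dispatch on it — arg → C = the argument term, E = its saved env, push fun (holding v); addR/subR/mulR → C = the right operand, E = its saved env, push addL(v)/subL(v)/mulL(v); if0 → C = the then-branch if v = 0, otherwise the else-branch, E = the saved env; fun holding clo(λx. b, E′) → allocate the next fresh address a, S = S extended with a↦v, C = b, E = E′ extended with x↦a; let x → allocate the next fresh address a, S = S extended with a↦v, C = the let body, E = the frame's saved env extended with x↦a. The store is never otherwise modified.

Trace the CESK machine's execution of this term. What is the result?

step 0: [C=(let z = ((λu. -3) 3) in (z - z)) | E=∅ | S=∅ | K=∅]
step 1: [C=((λu. -3) 3) | E=∅ | S=∅ | K=[let z]]
step 2: [C=(λu. -3) | E=∅ | S=∅ | K=[arg :: let z]]
step 3: [C=3 | E=∅ | S=∅ | K=[fun :: let z]]
step 4: [C=-3 | E={u↦0} | S={0↦3} | K=[let z]]
step 5: [C=(z - z) | E={z↦1} | S={0↦3, 1↦-3} | K=∅]
step 6: [C=z | E={z↦1} | S={0↦3, 1↦-3} | K=[subR]]
step 7: [C=z | E={z↦1} | S={0↦3, 1↦-3} | K=[subL(-3)]]
→ final value 0

Answer: 0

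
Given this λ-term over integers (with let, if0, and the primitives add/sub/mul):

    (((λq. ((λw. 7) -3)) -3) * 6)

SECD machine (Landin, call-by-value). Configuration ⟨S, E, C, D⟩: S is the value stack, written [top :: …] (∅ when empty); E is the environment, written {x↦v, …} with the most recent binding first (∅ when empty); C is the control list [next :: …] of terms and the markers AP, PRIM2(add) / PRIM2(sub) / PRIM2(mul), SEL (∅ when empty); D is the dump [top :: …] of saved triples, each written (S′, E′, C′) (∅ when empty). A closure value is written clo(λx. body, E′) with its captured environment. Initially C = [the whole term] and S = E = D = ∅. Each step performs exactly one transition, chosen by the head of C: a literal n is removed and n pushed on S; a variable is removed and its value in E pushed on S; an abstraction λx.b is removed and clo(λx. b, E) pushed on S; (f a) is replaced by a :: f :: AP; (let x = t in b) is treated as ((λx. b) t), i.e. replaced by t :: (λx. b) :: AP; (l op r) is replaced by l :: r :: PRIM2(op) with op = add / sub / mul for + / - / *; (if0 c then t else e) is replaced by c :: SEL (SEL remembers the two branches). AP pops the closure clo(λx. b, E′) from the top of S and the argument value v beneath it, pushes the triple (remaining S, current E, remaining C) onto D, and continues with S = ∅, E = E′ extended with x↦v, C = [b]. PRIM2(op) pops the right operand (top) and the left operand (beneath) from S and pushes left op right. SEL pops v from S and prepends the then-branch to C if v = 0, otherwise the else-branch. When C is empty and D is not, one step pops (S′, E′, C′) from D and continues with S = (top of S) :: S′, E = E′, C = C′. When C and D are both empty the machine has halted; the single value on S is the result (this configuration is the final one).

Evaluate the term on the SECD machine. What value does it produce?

Answer: 42

Machine steps:
t=0: ⟨S=∅; E=∅; C=[(((λq. ((λw. 7) -3)) -3) * 6)]; D=∅⟩
t=1: ⟨S=∅; E=∅; C=[((λq. ((λw. 7) -3)) -3) :: 6 :: PRIM2(mul)]; D=∅⟩
t=2: ⟨S=∅; E=∅; C=[-3 :: (λq. ((λw. 7) -3)) :: AP :: 6 :: PRIM2(mul)]; D=∅⟩
t=3: ⟨S=[-3]; E=∅; C=[(λq. ((λw. 7) -3)) :: AP :: 6 :: PRIM2(mul)]; D=∅⟩
t=4: ⟨S=[clo(λq. ((λw. 7) -3), ∅) :: -3]; E=∅; C=[AP :: 6 :: PRIM2(mul)]; D=∅⟩
t=5: ⟨S=∅; E={q↦-3}; C=[((λw. 7) -3)]; D=[(∅, ∅, [6 :: PRIM2(mul)])]⟩
t=6: ⟨S=∅; E={q↦-3}; C=[-3 :: (λw. 7) :: AP]; D=[(∅, ∅, [6 :: PRIM2(mul)])]⟩
t=7: ⟨S=[-3]; E={q↦-3}; C=[(λw. 7) :: AP]; D=[(∅, ∅, [6 :: PRIM2(mul)])]⟩
t=8: ⟨S=[clo(λw. 7, {q↦-3}) :: -3]; E={q↦-3}; C=[AP]; D=[(∅, ∅, [6 :: PRIM2(mul)])]⟩
t=9: ⟨S=∅; E={w↦-3, q↦-3}; C=[7]; D=[(∅, {q↦-3}, ∅) :: (∅, ∅, [6 :: PRIM2(mul)])]⟩
t=10: ⟨S=[7]; E={w↦-3, q↦-3}; C=∅; D=[(∅, {q↦-3}, ∅) :: (∅, ∅, [6 :: PRIM2(mul)])]⟩
t=11: ⟨S=[7]; E={q↦-3}; C=∅; D=[(∅, ∅, [6 :: PRIM2(mul)])]⟩
t=12: ⟨S=[7]; E=∅; C=[6 :: PRIM2(mul)]; D=∅⟩
t=13: ⟨S=[6 :: 7]; E=∅; C=[PRIM2(mul)]; D=∅⟩
t=14: ⟨S=[42]; E=∅; C=∅; D=∅⟩
→ final value 42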